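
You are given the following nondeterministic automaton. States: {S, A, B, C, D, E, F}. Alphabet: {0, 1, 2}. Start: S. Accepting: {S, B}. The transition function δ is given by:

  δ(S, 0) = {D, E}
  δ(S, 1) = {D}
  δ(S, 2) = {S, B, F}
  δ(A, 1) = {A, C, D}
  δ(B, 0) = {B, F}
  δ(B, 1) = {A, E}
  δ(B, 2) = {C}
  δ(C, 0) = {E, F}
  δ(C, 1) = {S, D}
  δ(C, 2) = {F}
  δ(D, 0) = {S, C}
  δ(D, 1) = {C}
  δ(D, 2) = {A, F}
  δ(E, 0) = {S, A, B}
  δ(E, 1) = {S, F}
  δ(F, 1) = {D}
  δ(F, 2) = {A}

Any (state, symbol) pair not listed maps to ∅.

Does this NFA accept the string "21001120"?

Yes

Start in {S}.
Read '2': {S} → {S, B, F}.
Read '1': {S, B, F} → {A, D, E}.
Read '0': {A, D, E} → {S, A, B, C}.
Read '0': {S, A, B, C} → {B, D, E, F}.
Read '1': {B, D, E, F} → {S, A, C, D, E, F}.
Read '1': {S, A, C, D, E, F} → {S, A, C, D, F}.
Read '2': {S, A, C, D, F} → {S, A, B, F}.
Read '0': {S, A, B, F} → {B, D, E, F}.
The final set {B, D, E, F} contains the accepting state B.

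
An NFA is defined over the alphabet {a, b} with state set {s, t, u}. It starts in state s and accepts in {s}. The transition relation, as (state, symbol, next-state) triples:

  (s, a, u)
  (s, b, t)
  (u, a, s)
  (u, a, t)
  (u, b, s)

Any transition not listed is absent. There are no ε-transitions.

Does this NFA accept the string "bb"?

Start in {s}.
Read 'b': s→{t}; now {t}.
Read 'b': t→∅; now ∅.
The final set ∅ contains no accepting state.

No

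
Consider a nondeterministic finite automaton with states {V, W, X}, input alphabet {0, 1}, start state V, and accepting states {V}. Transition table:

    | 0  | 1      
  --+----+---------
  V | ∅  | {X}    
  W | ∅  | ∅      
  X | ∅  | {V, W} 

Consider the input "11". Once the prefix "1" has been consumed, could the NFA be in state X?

Start in {V}.
Read '1': {V} → {X}.
State X is in {X}.

Yes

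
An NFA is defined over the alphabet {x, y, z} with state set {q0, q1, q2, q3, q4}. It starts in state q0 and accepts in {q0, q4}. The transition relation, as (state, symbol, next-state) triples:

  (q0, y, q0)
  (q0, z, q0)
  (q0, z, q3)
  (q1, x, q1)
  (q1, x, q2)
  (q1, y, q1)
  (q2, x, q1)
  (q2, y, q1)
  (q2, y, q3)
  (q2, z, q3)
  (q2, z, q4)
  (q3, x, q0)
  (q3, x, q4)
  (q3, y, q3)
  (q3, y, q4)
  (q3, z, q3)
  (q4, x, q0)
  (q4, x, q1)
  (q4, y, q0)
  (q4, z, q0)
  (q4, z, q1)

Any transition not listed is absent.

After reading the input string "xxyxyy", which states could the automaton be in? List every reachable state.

Start in {q0}.
Read 'x': q0→∅; now ∅.
The set is empty and remains empty for the remaining 5 symbols.

∅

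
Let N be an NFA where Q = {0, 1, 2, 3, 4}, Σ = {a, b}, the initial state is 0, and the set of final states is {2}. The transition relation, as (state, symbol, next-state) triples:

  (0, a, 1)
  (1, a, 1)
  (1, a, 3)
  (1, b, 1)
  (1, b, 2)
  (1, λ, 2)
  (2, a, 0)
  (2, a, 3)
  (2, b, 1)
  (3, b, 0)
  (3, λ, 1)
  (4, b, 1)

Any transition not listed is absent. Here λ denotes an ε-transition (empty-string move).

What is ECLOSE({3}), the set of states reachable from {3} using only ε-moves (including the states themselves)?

{1, 2, 3}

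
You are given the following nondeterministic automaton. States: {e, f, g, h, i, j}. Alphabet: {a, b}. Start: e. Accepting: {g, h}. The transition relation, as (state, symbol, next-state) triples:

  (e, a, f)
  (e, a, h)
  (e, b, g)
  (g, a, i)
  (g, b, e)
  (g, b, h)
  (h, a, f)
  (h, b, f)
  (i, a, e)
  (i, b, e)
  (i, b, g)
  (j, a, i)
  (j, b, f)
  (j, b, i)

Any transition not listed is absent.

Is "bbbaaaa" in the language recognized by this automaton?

Start in {e}.
Read 'b': {e} → {g}.
Read 'b': {g} → {e, h}.
Read 'b': {e, h} → {f, g}.
Read 'a': {f, g} → {i}.
Read 'a': {i} → {e}.
Read 'a': {e} → {f, h}.
Read 'a': {f, h} → {f}.
The final set {f} contains no accepting state.

No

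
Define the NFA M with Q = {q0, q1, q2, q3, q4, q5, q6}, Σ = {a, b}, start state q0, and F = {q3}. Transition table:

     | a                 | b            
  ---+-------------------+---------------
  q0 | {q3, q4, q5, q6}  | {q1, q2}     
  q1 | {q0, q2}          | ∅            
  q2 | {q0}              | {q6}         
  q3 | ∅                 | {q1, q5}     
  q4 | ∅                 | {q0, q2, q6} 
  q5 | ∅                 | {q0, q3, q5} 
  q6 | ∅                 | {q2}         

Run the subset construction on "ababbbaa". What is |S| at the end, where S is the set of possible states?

5

Start in {q0}.
Read 'a': q0→{q3, q4, q5, q6}; now {q3, q4, q5, q6}.
Read 'b': q3→{q1, q5}, q4→{q0, q2, q6}, q5→{q0, q3, q5}, q6→{q2}; now {q0, q1, q2, q3, q5, q6}.
Read 'a': q0→{q3, q4, q5, q6}, q1→{q0, q2}, q2→{q0}, q3→∅, q5→∅, q6→∅; now {q0, q2, q3, q4, q5, q6}.
Read 'b': q0→{q1, q2}, q2→{q6}, q3→{q1, q5}, q4→{q0, q2, q6}, q5→{q0, q3, q5}, q6→{q2}; now {q0, q1, q2, q3, q5, q6}.
Read 'b': q0→{q1, q2}, q1→∅, q2→{q6}, q3→{q1, q5}, q5→{q0, q3, q5}, q6→{q2}; now {q0, q1, q2, q3, q5, q6}.
Read 'b': q0→{q1, q2}, q1→∅, q2→{q6}, q3→{q1, q5}, q5→{q0, q3, q5}, q6→{q2}; now {q0, q1, q2, q3, q5, q6}.
Read 'a': q0→{q3, q4, q5, q6}, q1→{q0, q2}, q2→{q0}, q3→∅, q5→∅, q6→∅; now {q0, q2, q3, q4, q5, q6}.
Read 'a': q0→{q3, q4, q5, q6}, q2→{q0}, q3→∅, q4→∅, q5→∅, q6→∅; now {q0, q3, q4, q5, q6}.
That set has 5 states.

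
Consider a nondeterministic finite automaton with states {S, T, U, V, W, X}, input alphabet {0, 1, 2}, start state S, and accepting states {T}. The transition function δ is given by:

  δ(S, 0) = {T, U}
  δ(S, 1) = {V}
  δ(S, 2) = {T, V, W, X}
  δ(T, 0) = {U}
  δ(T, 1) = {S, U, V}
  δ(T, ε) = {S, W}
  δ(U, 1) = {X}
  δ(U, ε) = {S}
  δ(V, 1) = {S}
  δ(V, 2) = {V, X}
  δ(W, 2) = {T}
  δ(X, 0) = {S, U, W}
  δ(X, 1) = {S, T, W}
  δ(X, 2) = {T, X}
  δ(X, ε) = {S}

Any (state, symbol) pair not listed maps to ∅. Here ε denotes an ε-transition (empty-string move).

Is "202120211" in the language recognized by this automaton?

Start in {S}.
Read '2': S→{T, V, W, X}; union {T, V, W, X}; ε-closure = {S, T, V, W, X}.
Read '0': S→{T, U}, T→{U}, V→∅, W→∅, X→{S, U, W}; now {S, T, U, W}.
Read '2': S→{T, V, W, X}, T→∅, U→∅, W→{T}; union {T, V, W, X}; ε-closure = {S, T, V, W, X}.
Read '1': S→{V}, T→{S, U, V}, V→{S}, W→∅, X→{S, T, W}; now {S, T, U, V, W}.
Read '2': S→{T, V, W, X}, T→∅, U→∅, V→{V, X}, W→{T}; union {T, V, W, X}; ε-closure = {S, T, V, W, X}.
Read '0': S→{T, U}, T→{U}, V→∅, W→∅, X→{S, U, W}; now {S, T, U, W}.
Read '2': S→{T, V, W, X}, T→∅, U→∅, W→{T}; union {T, V, W, X}; ε-closure = {S, T, V, W, X}.
Read '1': S→{V}, T→{S, U, V}, V→{S}, W→∅, X→{S, T, W}; now {S, T, U, V, W}.
Read '1': S→{V}, T→{S, U, V}, U→{X}, V→{S}, W→∅; now {S, U, V, X}.
The final set {S, U, V, X} contains no accepting state.

No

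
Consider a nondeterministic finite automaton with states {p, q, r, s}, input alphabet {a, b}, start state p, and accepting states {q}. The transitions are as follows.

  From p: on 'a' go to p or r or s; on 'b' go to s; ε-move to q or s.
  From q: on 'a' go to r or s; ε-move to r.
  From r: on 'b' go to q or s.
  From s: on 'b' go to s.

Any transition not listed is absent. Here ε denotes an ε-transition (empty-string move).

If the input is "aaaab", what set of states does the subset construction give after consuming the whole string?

Start: ε-closure({p}) = {p, q, r, s}.
Read 'a': {p, q, r, s} → {p, q, r, s}.
Read 'a': {p, q, r, s} → {p, q, r, s}.
Read 'a': {p, q, r, s} → {p, q, r, s}.
Read 'a': {p, q, r, s} → {p, q, r, s}.
Read 'b': {p, q, r, s} → {q, r, s}.

{q, r, s}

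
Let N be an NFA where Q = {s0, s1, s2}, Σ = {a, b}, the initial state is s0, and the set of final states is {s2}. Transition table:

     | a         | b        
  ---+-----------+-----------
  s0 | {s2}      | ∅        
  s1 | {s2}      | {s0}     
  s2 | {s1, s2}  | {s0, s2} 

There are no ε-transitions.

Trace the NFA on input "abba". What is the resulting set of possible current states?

Start in {s0}.
Read 'a': s0→{s2}; now {s2}.
Read 'b': s2→{s0, s2}; now {s0, s2}.
Read 'b': s0→∅, s2→{s0, s2}; now {s0, s2}.
Read 'a': s0→{s2}, s2→{s1, s2}; now {s1, s2}.

{s1, s2}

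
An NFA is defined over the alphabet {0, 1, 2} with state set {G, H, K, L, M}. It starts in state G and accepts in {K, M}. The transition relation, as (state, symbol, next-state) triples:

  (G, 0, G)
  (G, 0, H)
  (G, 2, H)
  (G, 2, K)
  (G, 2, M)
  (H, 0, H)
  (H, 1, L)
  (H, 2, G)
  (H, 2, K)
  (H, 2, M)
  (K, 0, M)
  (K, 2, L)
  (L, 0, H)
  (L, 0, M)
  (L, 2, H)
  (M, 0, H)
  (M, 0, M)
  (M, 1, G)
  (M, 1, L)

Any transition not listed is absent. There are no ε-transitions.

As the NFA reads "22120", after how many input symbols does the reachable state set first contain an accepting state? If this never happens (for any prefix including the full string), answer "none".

Start in {G}.
Read '2': {G} → {H, K, M}.
None of the earlier sets intersect F, but {H, K, M} does.

1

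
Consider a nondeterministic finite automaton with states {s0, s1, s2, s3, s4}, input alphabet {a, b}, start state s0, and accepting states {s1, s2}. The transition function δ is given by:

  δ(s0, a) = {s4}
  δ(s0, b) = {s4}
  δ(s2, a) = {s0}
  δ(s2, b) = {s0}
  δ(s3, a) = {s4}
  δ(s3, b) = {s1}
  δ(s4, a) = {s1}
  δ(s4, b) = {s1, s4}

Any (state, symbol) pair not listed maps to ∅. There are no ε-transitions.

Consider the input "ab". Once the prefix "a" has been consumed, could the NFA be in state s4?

Yes

Start in {s0}.
Read 'a': s0→{s4}; now {s4}.
State s4 is in {s4}.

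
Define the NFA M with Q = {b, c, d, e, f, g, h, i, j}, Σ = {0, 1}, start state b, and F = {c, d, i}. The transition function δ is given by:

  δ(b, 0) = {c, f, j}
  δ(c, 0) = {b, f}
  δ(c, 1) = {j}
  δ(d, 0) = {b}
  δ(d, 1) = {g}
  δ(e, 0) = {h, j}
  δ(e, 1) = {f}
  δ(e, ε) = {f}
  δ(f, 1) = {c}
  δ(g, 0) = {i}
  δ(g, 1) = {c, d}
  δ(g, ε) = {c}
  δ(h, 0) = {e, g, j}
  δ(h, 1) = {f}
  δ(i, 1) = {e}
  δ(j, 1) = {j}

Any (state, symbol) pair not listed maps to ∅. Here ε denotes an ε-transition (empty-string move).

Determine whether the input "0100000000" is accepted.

Start in {b}.
Read '0': b→{c, f, j}; now {c, f, j}.
Read '1': c→{j}, f→{c}, j→{j}; now {c, j}.
Read '0': c→{b, f}, j→∅; now {b, f}.
Read '0': b→{c, f, j}, f→∅; now {c, f, j}.
Read '0': c→{b, f}, f→∅, j→∅; now {b, f}.
Read '0': b→{c, f, j}, f→∅; now {c, f, j}.
Read '0': c→{b, f}, f→∅, j→∅; now {b, f}.
Read '0': b→{c, f, j}, f→∅; now {c, f, j}.
Read '0': c→{b, f}, f→∅, j→∅; now {b, f}.
Read '0': b→{c, f, j}, f→∅; now {c, f, j}.
The final set {c, f, j} contains the accepting state c.

Yes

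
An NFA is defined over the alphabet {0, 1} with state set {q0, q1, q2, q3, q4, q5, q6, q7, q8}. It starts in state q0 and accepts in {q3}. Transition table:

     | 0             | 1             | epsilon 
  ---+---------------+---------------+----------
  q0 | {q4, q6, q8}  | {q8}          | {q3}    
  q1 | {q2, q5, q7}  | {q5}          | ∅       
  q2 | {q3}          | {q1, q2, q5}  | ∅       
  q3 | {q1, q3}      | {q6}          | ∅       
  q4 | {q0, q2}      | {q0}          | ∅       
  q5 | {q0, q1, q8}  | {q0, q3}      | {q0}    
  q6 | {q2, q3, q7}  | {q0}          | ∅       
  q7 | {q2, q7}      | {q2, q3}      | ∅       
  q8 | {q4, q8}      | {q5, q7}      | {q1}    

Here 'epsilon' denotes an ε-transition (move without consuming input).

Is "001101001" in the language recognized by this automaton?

Yes

Start: ε-closure({q0}) = {q0, q3}.
Read '0': {q0, q3} → {q1, q3, q4, q6, q8}.
Read '0': {q1, q3, q4, q6, q8} → {q0, q1, q2, q3, q4, q5, q7, q8}.
Read '1': {q0, q1, q2, q3, q4, q5, q7, q8} → {q0, q1, q2, q3, q5, q6, q7, q8}.
Read '1': {q0, q1, q2, q3, q5, q6, q7, q8} → {q0, q1, q2, q3, q5, q6, q7, q8}.
Read '0': {q0, q1, q2, q3, q5, q6, q7, q8} → {q0, q1, q2, q3, q4, q5, q6, q7, q8}.
Read '1': {q0, q1, q2, q3, q4, q5, q6, q7, q8} → {q0, q1, q2, q3, q5, q6, q7, q8}.
Read '0': {q0, q1, q2, q3, q5, q6, q7, q8} → {q0, q1, q2, q3, q4, q5, q6, q7, q8}.
Read '0': {q0, q1, q2, q3, q4, q5, q6, q7, q8} → {q0, q1, q2, q3, q4, q5, q6, q7, q8}.
Read '1': {q0, q1, q2, q3, q4, q5, q6, q7, q8} → {q0, q1, q2, q3, q5, q6, q7, q8}.
The final set {q0, q1, q2, q3, q5, q6, q7, q8} contains the accepting state q3.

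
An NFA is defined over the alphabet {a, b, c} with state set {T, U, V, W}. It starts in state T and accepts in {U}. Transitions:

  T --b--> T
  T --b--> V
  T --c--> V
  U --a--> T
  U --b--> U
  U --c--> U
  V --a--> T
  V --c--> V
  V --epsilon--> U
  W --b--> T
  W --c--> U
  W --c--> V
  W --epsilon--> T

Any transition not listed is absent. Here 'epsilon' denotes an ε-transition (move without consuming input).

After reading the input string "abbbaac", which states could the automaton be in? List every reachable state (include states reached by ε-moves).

Start in {T}.
Read 'a': T→∅; now ∅.
The set is empty and remains empty for the remaining 6 symbols.

∅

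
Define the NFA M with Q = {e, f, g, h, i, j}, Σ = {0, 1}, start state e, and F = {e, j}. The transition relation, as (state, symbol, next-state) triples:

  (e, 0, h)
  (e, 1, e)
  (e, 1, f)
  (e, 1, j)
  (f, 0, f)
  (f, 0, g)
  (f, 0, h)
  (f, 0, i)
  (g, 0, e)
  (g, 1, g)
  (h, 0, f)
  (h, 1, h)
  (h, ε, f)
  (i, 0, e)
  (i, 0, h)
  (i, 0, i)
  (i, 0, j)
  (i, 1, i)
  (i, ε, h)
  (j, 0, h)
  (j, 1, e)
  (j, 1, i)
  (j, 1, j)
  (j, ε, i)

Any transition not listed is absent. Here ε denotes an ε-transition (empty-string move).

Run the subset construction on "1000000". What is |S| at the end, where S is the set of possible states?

6

Start in {e}.
Read '1': {e} → {e, f, h, i, j}.
Read '0': {e, f, h, i, j} → {e, f, g, h, i, j}.
Read '0': {e, f, g, h, i, j} → {e, f, g, h, i, j}.
Read '0': {e, f, g, h, i, j} → {e, f, g, h, i, j}.
Read '0': {e, f, g, h, i, j} → {e, f, g, h, i, j}.
Read '0': {e, f, g, h, i, j} → {e, f, g, h, i, j}.
Read '0': {e, f, g, h, i, j} → {e, f, g, h, i, j}.
That set has 6 states.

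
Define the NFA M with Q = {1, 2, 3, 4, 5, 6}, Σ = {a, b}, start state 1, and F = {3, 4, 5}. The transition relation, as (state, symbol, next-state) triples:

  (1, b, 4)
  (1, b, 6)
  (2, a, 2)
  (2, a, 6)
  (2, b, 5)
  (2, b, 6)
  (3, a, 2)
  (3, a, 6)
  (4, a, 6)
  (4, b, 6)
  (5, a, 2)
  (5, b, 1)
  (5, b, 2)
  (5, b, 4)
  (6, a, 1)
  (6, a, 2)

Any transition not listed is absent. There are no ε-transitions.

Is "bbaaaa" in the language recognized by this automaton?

Start in {1}.
Read 'b': 1→{4, 6}; now {4, 6}.
Read 'b': 4→{6}, 6→∅; now {6}.
Read 'a': 6→{1, 2}; now {1, 2}.
Read 'a': 1→∅, 2→{2, 6}; now {2, 6}.
Read 'a': 2→{2, 6}, 6→{1, 2}; now {1, 2, 6}.
Read 'a': 1→∅, 2→{2, 6}, 6→{1, 2}; now {1, 2, 6}.
The final set {1, 2, 6} contains no accepting state.

No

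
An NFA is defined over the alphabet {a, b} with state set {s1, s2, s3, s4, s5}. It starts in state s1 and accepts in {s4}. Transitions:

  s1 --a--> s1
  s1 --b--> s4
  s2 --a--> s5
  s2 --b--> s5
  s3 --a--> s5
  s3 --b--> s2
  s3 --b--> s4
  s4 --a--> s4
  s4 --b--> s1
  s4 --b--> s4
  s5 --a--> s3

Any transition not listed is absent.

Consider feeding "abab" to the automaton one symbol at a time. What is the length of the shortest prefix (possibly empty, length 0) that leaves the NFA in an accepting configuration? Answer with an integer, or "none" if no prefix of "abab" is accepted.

Start in {s1}.
Read 'a': {s1} → {s1}.
Read 'b': {s1} → {s4}.
None of the earlier sets intersect F, but {s4} does.

2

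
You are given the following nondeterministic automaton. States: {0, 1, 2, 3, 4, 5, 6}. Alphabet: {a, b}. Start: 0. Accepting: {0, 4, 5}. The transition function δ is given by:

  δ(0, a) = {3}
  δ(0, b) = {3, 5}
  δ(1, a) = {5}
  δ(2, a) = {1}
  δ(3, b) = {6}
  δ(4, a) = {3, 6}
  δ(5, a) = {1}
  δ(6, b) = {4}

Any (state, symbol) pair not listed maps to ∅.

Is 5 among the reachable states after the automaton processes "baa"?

Yes

Start in {0}.
Read 'b': {0} → {3, 5}.
Read 'a': {3, 5} → {1}.
Read 'a': {1} → {5}.
State 5 is in {5}.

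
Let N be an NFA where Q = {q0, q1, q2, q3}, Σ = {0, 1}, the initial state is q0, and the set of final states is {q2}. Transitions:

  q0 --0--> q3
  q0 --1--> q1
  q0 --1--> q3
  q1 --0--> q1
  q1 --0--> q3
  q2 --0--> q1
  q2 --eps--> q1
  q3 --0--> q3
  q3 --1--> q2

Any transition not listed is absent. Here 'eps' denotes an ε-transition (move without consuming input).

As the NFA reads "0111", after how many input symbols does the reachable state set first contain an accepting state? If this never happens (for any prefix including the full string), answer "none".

2

Start in {q0}.
Read '0': {q0} → {q3}.
Read '1': {q3} → {q1, q2}.
None of the earlier sets intersect F, but {q1, q2} does.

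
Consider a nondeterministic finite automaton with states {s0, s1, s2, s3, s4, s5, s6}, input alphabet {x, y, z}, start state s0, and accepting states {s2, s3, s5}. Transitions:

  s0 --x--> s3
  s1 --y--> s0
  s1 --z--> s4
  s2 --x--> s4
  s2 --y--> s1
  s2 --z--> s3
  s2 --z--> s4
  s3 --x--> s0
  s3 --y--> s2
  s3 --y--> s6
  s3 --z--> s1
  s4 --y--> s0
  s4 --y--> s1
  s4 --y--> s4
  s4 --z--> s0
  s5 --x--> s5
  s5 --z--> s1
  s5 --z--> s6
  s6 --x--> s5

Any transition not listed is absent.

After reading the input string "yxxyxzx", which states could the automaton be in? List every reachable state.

Start in {s0}.
Read 'y': {s0} → ∅.
The set is empty and remains empty for the remaining 6 symbols.

∅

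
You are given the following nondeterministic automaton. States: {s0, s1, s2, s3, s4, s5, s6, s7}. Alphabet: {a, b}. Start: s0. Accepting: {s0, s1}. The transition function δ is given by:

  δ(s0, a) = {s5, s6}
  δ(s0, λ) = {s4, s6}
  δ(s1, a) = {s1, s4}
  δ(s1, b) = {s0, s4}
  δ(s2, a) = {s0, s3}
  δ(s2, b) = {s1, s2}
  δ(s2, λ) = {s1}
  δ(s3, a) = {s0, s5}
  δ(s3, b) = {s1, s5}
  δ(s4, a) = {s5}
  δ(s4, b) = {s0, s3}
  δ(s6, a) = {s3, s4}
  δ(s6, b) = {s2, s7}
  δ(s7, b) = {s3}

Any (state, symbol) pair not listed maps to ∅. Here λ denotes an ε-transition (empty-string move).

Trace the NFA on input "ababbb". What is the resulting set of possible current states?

{s0, s1, s2, s3, s4, s5, s6, s7}

Start: ε-closure({s0}) = {s0, s4, s6}.
Read 'a': {s0, s4, s6} → {s3, s4, s5, s6}.
Read 'b': {s3, s4, s5, s6} → {s0, s1, s2, s3, s4, s5, s6, s7}.
Read 'a': {s0, s1, s2, s3, s4, s5, s6, s7} → {s0, s1, s3, s4, s5, s6}.
Read 'b': {s0, s1, s3, s4, s5, s6} → {s0, s1, s2, s3, s4, s5, s6, s7}.
Read 'b': {s0, s1, s2, s3, s4, s5, s6, s7} → {s0, s1, s2, s3, s4, s5, s6, s7}.
Read 'b': {s0, s1, s2, s3, s4, s5, s6, s7} → {s0, s1, s2, s3, s4, s5, s6, s7}.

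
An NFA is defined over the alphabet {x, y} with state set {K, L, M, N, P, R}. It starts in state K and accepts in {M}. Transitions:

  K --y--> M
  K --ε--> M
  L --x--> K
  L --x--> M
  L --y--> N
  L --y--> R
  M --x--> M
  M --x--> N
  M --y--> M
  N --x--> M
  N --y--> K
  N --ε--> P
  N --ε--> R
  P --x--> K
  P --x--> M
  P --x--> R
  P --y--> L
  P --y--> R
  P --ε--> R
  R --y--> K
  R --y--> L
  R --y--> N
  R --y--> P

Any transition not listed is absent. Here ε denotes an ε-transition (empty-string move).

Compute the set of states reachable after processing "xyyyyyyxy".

Start: ε-closure({K}) = {K, M}.
Read 'x': {K, M} → {M, N, P, R}.
Read 'y': {M, N, P, R} → {K, L, M, N, P, R}.
Read 'y': {K, L, M, N, P, R} → {K, L, M, N, P, R}.
Read 'y': {K, L, M, N, P, R} → {K, L, M, N, P, R}.
Read 'y': {K, L, M, N, P, R} → {K, L, M, N, P, R}.
Read 'y': {K, L, M, N, P, R} → {K, L, M, N, P, R}.
Read 'y': {K, L, M, N, P, R} → {K, L, M, N, P, R}.
Read 'x': {K, L, M, N, P, R} → {K, M, N, P, R}.
Read 'y': {K, M, N, P, R} → {K, L, M, N, P, R}.

{K, L, M, N, P, R}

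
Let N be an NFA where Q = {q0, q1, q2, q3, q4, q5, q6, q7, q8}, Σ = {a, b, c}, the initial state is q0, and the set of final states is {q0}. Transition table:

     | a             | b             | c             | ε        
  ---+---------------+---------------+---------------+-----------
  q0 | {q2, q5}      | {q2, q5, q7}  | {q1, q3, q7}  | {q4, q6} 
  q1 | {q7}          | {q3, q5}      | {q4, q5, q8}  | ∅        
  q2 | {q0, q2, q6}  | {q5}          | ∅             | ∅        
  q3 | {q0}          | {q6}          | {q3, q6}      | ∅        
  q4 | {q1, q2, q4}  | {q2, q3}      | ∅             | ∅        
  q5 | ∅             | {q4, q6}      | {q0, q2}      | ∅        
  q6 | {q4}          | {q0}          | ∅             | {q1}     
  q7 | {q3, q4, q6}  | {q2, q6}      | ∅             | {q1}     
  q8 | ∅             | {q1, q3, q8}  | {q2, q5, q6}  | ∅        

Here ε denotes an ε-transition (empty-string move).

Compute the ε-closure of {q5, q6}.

Begin with {q5, q6}.
ε-move q6 → q1; add q1.

{q1, q5, q6}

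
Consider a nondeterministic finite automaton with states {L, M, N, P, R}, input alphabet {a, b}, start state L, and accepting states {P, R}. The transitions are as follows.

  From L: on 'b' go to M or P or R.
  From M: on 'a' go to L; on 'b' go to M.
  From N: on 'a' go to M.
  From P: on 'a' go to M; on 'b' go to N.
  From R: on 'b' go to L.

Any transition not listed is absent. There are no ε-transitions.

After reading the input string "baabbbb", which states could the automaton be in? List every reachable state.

{L, M, N}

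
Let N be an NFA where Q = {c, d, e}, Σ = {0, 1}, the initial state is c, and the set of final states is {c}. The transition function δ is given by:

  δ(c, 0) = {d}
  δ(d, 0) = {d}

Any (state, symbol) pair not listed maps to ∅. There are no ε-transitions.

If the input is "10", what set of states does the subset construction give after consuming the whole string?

∅

Start in {c}.
Read '1': c→∅; now ∅.
The set is empty and remains empty for the remaining 1 symbol.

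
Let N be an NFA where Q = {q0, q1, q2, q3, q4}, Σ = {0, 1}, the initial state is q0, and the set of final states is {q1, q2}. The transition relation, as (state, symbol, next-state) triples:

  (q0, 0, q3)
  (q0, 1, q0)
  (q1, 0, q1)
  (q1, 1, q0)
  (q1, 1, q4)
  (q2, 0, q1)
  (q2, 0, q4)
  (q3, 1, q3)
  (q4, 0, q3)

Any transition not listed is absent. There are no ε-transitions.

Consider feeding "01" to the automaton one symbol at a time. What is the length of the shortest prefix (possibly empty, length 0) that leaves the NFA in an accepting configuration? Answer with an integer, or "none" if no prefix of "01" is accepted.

Start in {q0}.
Read '0': {q0} → {q3}.
Read '1': {q3} → {q3}.
No reachable set along the way intersects F.

none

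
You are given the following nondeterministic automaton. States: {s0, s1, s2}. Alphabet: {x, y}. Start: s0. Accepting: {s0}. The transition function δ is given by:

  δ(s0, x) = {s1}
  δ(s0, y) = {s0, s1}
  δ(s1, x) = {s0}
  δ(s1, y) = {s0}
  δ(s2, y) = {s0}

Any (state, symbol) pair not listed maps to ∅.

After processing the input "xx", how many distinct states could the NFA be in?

1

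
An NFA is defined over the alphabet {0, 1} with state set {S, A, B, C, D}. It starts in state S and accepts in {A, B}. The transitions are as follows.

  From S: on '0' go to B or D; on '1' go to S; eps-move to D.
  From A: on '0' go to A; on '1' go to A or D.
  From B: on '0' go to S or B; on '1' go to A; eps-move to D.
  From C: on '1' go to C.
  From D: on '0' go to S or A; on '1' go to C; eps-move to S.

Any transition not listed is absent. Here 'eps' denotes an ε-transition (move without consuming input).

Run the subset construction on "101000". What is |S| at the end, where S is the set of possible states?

4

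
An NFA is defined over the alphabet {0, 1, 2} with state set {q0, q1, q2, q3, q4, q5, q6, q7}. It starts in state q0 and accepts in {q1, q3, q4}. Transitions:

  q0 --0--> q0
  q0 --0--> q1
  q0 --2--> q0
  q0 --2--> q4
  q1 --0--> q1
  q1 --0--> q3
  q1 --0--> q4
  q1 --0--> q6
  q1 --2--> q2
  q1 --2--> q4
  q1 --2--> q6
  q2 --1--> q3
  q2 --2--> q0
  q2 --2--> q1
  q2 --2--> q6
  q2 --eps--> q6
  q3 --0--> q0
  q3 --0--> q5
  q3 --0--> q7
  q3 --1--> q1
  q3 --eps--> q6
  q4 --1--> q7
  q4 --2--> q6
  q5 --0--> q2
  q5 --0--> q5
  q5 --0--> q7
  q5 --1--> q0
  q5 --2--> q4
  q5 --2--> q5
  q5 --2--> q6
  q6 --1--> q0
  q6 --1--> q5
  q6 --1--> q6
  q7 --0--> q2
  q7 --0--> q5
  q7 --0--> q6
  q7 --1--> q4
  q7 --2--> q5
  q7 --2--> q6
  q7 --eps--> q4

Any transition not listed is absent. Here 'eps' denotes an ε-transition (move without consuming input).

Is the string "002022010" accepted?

Start in {q0}.
Read '0': q0→{q0, q1}; now {q0, q1}.
Read '0': q0→{q0, q1}, q1→{q1, q3, q4, q6}; now {q0, q1, q3, q4, q6}.
Read '2': q0→{q0, q4}, q1→{q2, q4, q6}, q3→∅, q4→{q6}, q6→∅; now {q0, q2, q4, q6}.
Read '0': q0→{q0, q1}, q2→∅, q4→∅, q6→∅; now {q0, q1}.
Read '2': q0→{q0, q4}, q1→{q2, q4, q6}; now {q0, q2, q4, q6}.
Read '2': q0→{q0, q4}, q2→{q0, q1, q6}, q4→{q6}, q6→∅; now {q0, q1, q4, q6}.
Read '0': q0→{q0, q1}, q1→{q1, q3, q4, q6}, q4→∅, q6→∅; now {q0, q1, q3, q4, q6}.
Read '1': q0→∅, q1→∅, q3→{q1}, q4→{q7}, q6→{q0, q5, q6}; union {q0, q1, q5, q6, q7}; ε-closure = {q0, q1, q4, q5, q6, q7}.
Read '0': q0→{q0, q1}, q1→{q1, q3, q4, q6}, q4→∅, q5→{q2, q5, q7}, q6→∅, q7→{q2, q5, q6}; now {q0, q1, q2, q3, q4, q5, q6, q7}.
The final set {q0, q1, q2, q3, q4, q5, q6, q7} contains the accepting states q1, q3, q4.

Yes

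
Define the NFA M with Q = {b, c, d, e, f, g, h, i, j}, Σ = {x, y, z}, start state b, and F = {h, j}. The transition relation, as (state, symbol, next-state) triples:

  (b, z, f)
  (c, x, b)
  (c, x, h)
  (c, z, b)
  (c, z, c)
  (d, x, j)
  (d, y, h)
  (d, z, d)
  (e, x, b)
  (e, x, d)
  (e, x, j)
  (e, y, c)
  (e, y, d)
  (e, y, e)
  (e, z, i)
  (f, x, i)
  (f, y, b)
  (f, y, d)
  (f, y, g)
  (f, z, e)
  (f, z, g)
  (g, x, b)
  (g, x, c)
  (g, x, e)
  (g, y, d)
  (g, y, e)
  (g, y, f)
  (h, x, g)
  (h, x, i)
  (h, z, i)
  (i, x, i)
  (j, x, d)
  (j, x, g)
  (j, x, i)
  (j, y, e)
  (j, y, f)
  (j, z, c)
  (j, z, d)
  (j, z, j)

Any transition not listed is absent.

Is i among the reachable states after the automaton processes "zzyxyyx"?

No

Start in {b}.
Read 'z': {b} → {f}.
Read 'z': {f} → {e, g}.
Read 'y': {e, g} → {c, d, e, f}.
Read 'x': {c, d, e, f} → {b, d, h, i, j}.
Read 'y': {b, d, h, i, j} → {e, f, h}.
Read 'y': {e, f, h} → {b, c, d, e, g}.
Read 'x': {b, c, d, e, g} → {b, c, d, e, h, j}.
State i is not in {b, c, d, e, h, j}.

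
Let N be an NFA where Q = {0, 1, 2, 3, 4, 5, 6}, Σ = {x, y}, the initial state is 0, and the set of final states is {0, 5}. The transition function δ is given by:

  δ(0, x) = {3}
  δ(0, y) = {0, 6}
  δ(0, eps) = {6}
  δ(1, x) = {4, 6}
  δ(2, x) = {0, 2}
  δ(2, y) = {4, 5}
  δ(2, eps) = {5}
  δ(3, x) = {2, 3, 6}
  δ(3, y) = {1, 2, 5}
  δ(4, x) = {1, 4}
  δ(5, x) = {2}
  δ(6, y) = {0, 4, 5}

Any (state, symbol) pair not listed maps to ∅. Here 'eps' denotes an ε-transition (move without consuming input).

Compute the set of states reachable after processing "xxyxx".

{0, 1, 2, 3, 4, 5, 6}

Start: ε-closure({0}) = {0, 6}.
Read 'x': 0→{3}, 6→∅; now {3}.
Read 'x': 3→{2, 3, 6}; union {2, 3, 6}; ε-closure = {2, 3, 5, 6}.
Read 'y': 2→{4, 5}, 3→{1, 2, 5}, 5→∅, 6→{0, 4, 5}; union {0, 1, 2, 4, 5}; ε-closure = {0, 1, 2, 4, 5, 6}.
Read 'x': 0→{3}, 1→{4, 6}, 2→{0, 2}, 4→{1, 4}, 5→{2}, 6→∅; union {0, 1, 2, 3, 4, 6}; ε-closure = {0, 1, 2, 3, 4, 5, 6}.
Read 'x': 0→{3}, 1→{4, 6}, 2→{0, 2}, 3→{2, 3, 6}, 4→{1, 4}, 5→{2}, 6→∅; union {0, 1, 2, 3, 4, 6}; ε-closure = {0, 1, 2, 3, 4, 5, 6}.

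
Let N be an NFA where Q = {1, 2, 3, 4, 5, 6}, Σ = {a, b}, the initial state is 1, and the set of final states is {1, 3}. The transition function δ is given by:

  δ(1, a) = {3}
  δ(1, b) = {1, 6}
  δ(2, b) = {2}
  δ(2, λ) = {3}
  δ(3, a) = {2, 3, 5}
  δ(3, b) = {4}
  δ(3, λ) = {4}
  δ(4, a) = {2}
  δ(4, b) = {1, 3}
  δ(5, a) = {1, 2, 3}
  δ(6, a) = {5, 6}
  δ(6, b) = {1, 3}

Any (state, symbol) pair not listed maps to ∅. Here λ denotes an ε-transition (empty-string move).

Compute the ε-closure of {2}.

{2, 3, 4}

Begin with {2}.
ε-move 2 → 3; add 3.
ε-move 3 → 4; add 4.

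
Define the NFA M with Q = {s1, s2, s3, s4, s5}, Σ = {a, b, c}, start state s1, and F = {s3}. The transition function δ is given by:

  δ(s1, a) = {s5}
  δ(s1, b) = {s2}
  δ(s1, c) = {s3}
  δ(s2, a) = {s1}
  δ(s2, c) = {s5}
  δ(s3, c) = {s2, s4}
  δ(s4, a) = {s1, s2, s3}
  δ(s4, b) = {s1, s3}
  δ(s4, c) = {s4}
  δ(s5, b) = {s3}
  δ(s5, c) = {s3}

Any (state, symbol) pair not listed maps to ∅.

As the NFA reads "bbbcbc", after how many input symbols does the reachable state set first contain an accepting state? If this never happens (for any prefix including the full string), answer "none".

none

Start in {s1}.
Read 'b': s1→{s2}; now {s2}.
Read 'b': s2→∅; now ∅.
The set is empty and remains empty for the remaining 4 symbols.
No reachable set along the way intersects F.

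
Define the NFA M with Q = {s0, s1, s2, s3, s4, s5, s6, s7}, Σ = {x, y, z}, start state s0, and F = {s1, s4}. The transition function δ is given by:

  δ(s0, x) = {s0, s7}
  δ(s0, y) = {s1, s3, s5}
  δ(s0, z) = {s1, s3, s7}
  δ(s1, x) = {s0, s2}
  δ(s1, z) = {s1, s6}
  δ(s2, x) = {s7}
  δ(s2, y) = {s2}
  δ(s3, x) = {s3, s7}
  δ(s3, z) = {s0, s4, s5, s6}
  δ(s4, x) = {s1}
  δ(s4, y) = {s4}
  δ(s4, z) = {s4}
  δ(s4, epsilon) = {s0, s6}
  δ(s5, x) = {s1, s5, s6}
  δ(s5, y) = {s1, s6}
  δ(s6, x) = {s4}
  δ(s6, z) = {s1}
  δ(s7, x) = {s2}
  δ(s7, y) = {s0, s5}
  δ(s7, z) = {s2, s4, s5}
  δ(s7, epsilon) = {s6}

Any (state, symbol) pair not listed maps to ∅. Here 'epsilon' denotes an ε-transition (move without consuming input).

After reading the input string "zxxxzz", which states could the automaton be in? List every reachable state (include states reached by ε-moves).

{s0, s1, s2, s3, s4, s5, s6, s7}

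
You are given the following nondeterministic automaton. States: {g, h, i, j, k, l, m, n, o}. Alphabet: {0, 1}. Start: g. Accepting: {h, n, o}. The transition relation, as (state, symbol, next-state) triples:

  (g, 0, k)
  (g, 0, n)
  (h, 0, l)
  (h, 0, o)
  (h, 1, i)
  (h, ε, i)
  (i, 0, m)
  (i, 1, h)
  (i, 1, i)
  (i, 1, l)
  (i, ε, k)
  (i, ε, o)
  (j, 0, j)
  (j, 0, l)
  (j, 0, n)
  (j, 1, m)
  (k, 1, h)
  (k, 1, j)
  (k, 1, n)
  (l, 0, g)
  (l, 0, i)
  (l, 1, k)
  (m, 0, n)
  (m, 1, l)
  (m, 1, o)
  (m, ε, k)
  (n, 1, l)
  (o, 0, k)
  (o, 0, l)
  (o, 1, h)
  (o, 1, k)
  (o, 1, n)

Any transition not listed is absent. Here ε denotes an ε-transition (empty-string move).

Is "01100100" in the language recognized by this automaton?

Start in {g}.
Read '0': {g} → {k, n}.
Read '1': {k, n} → {h, i, j, k, l, n, o}.
Read '1': {h, i, j, k, l, n, o} → {h, i, j, k, l, m, n, o}.
Read '0': {h, i, j, k, l, m, n, o} → {g, i, j, k, l, m, n, o}.
Read '0': {g, i, j, k, l, m, n, o} → {g, i, j, k, l, m, n, o}.
Read '1': {g, i, j, k, l, m, n, o} → {h, i, j, k, l, m, n, o}.
Read '0': {h, i, j, k, l, m, n, o} → {g, i, j, k, l, m, n, o}.
Read '0': {g, i, j, k, l, m, n, o} → {g, i, j, k, l, m, n, o}.
The final set {g, i, j, k, l, m, n, o} contains the accepting states n, o.

Yes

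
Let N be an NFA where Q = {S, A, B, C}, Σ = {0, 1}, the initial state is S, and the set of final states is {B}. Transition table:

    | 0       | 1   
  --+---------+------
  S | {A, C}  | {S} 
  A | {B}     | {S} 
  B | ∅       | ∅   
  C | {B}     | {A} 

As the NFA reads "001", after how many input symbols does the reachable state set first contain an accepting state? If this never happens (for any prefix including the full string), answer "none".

Start in {S}.
Read '0': S→{A, C}; now {A, C}.
Read '0': A→{B}, C→{B}; now {B}.
None of the earlier sets intersect F, but {B} does.

2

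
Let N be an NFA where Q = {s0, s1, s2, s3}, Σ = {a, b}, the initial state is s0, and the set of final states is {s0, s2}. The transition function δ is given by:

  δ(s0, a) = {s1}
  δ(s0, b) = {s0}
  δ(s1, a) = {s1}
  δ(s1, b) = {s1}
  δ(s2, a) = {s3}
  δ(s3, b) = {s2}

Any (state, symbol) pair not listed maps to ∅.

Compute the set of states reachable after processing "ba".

Start in {s0}.
Read 'b': {s0} → {s0}.
Read 'a': {s0} → {s1}.

{s1}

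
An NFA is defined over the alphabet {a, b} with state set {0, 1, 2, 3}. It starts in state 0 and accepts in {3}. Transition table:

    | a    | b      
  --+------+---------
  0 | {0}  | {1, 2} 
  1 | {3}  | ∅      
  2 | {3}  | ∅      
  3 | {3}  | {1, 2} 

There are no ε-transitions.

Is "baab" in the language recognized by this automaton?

No

Start in {0}.
Read 'b': 0→{1, 2}; now {1, 2}.
Read 'a': 1→{3}, 2→{3}; now {3}.
Read 'a': 3→{3}; now {3}.
Read 'b': 3→{1, 2}; now {1, 2}.
The final set {1, 2} contains no accepting state.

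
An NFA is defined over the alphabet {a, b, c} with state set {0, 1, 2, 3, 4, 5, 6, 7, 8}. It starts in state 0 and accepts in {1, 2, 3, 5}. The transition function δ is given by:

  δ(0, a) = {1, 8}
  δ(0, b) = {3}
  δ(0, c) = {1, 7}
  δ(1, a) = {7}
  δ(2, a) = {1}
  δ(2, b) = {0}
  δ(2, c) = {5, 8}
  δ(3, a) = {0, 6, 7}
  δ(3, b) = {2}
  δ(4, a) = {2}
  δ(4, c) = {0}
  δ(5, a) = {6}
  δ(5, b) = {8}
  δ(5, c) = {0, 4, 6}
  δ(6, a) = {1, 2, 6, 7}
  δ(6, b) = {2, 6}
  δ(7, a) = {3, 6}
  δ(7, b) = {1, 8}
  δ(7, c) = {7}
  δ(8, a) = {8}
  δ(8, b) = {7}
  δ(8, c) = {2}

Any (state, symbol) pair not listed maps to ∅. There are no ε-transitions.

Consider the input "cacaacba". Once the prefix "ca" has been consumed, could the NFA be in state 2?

Start in {0}.
Read 'c': 0→{1, 7}; now {1, 7}.
Read 'a': 1→{7}, 7→{3, 6}; now {3, 6, 7}.
State 2 is not in {3, 6, 7}.

No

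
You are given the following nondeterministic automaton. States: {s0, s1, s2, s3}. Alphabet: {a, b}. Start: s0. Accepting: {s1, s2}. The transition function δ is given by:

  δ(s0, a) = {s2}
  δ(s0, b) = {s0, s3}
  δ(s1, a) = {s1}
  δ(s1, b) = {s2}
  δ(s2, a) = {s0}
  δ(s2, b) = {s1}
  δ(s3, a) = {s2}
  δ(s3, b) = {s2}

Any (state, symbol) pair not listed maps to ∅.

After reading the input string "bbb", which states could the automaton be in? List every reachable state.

{s0, s1, s2, s3}

Start in {s0}.
Read 'b': {s0} → {s0, s3}.
Read 'b': {s0, s3} → {s0, s2, s3}.
Read 'b': {s0, s2, s3} → {s0, s1, s2, s3}.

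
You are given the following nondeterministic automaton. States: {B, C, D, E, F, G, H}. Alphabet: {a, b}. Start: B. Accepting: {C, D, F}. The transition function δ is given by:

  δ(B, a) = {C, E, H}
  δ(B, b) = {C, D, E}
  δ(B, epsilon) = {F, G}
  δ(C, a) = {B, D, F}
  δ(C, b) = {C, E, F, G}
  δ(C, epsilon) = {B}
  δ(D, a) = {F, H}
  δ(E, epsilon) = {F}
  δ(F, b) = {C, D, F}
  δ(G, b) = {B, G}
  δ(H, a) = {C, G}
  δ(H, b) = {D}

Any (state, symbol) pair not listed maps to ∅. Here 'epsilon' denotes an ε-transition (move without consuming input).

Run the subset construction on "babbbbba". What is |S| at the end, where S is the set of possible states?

Start: ε-closure({B}) = {B, F, G}.
Read 'b': {B, F, G} → {B, C, D, E, F, G}.
Read 'a': {B, C, D, E, F, G} → {B, C, D, E, F, G, H}.
Read 'b': {B, C, D, E, F, G, H} → {B, C, D, E, F, G}.
Read 'b': {B, C, D, E, F, G} → {B, C, D, E, F, G}.
Read 'b': {B, C, D, E, F, G} → {B, C, D, E, F, G}.
Read 'b': {B, C, D, E, F, G} → {B, C, D, E, F, G}.
Read 'b': {B, C, D, E, F, G} → {B, C, D, E, F, G}.
Read 'a': {B, C, D, E, F, G} → {B, C, D, E, F, G, H}.
That set has 7 states.

7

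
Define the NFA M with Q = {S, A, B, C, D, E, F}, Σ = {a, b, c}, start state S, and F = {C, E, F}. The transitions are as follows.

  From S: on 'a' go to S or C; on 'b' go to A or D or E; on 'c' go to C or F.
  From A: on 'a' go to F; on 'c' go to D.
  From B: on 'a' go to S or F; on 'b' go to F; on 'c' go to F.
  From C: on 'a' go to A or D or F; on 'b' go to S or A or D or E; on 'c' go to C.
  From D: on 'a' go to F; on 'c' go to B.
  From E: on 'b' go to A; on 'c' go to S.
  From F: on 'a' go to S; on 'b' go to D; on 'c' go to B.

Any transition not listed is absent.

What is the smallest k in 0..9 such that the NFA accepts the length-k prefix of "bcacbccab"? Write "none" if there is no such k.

1

Start in {S}.
Read 'b': {S} → {A, D, E}.
None of the earlier sets intersect F, but {A, D, E} does.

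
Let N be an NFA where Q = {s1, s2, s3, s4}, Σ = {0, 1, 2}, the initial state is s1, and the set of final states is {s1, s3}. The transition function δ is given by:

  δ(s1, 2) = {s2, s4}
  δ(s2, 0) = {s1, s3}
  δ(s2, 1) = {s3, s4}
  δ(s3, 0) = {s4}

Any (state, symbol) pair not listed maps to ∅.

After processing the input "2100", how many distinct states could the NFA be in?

Start in {s1}.
Read '2': {s1} → {s2, s4}.
Read '1': {s2, s4} → {s3, s4}.
Read '0': {s3, s4} → {s4}.
Read '0': {s4} → ∅.
That set has 0 states.

0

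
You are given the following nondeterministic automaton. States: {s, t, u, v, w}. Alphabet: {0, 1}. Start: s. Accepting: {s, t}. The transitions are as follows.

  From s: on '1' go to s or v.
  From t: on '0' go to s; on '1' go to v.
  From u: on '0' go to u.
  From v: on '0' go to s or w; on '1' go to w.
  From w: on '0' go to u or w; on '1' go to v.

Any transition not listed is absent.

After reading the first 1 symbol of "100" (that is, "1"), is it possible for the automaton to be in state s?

Yes

Start in {s}.
Read '1': s→{s, v}; now {s, v}.
State s is in {s, v}.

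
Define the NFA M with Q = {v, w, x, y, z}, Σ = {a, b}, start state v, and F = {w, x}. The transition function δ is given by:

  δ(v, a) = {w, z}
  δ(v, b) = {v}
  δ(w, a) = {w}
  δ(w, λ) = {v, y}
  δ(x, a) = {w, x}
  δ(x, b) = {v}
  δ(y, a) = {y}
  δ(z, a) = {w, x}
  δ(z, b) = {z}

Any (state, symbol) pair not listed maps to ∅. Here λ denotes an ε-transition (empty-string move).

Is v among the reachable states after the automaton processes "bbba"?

Yes

Start in {v}.
Read 'b': v→{v}; now {v}.
Read 'b': v→{v}; now {v}.
Read 'b': v→{v}; now {v}.
Read 'a': v→{w, z}; union {w, z}; ε-closure = {v, w, y, z}.
State v is in {v, w, y, z}.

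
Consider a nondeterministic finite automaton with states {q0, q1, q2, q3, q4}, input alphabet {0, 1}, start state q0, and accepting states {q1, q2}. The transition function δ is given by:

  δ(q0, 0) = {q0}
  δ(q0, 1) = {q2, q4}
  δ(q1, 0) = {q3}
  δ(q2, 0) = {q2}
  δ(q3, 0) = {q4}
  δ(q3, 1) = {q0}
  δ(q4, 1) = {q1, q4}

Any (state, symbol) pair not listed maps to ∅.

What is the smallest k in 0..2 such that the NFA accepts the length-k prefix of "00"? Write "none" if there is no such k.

none

Start in {q0}.
Read '0': {q0} → {q0}.
Read '0': {q0} → {q0}.
No reachable set along the way intersects F.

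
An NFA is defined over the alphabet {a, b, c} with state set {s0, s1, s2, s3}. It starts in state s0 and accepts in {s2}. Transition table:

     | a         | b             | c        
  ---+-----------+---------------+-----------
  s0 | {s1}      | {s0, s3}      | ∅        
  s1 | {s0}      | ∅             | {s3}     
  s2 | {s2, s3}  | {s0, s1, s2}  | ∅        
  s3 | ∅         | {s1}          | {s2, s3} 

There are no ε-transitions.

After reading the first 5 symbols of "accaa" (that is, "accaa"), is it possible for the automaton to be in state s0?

No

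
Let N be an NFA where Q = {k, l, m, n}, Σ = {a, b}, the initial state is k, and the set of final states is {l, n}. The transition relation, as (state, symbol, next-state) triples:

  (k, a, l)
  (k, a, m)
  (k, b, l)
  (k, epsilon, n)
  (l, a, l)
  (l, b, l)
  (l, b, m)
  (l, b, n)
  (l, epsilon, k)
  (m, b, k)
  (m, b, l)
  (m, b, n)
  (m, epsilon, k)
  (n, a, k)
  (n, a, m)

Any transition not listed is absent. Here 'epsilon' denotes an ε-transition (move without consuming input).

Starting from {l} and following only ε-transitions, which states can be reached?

Begin with {l}.
ε-move l → k; add k.
ε-move k → n; add n.

{k, l, n}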